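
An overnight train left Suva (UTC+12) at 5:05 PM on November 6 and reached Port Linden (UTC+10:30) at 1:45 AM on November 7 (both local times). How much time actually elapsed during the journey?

10 hours 10 minutes

Departure in UTC: 5:05 PM − 12:00 = 5:05 AM on Nov 6.
Arrival in UTC: 1:45 AM − 10:30 = 3:15 PM on Nov 6.
Elapsed = 3:15 PM − 5:05 AM = 10 hours 10 minutes.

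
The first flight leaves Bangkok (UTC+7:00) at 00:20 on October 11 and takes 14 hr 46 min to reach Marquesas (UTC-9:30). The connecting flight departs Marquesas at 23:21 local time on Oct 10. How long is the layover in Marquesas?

Convert departure to UTC: 00:20 − 7:00 = 17:20 UTC on Oct 10.
Add 14 hours and 46 minutes flight time → 08:06 UTC (Oct 11).
Marquesas is UTC−9:30, so local arrival = 08:06 − 9:30 = 22:36 on Oct 10.
Layover = 23:21 − 22:36 = 45 minutes.

45 minutes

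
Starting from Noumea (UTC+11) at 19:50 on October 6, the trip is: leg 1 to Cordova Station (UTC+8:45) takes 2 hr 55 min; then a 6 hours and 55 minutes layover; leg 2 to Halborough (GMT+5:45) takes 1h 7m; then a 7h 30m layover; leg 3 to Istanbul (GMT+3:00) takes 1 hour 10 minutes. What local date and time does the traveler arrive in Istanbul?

07:27 on October 7

Convert departure to UTC: 19:50 − 11:00 = 08:50 UTC on Oct 6.
Add 2 hours 55 minutes leg 1 → 11:45 UTC.
Add 6 hours and 55 minutes layover in Cordova Station → 18:40 UTC.
Add 1 hour and 7 minutes leg 2 → 19:47 UTC.
Add 7 hours and 30 minutes layover in Halborough → 03:17 UTC (Oct 7).
Add 1 hour 10 minutes leg 3 → 04:27 UTC.
Istanbul is UTC+3:00, so local arrival = 04:27 + 3:00 = 07:27 on Oct 7.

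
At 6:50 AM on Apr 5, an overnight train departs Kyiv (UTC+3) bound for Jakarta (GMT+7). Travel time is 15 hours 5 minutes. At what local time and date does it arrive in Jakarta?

1:55 AM on Apr 6

Jakarta is 4:00 ahead of Kyiv.
After 15 hours 5 minutes it is 9:55 PM in Kyiv.
Shift by the zone difference: 9:55 PM + 4:00 = 1:55 AM on Apr 6 in Jakarta.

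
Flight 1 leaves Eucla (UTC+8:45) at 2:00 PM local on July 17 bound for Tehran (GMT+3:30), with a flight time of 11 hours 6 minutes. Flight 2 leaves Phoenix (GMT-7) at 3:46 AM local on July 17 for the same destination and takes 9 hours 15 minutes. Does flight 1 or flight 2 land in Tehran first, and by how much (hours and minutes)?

Flight 1 in UTC: 2:00 PM − 8:45 = 5:15 AM on Jul 17.
+11 hours 6 minutes → arrive 4:21 PM UTC on Jul 17.
Flight 2 in UTC: 3:46 AM + 7:00 = 10:46 AM on Jul 17.
+9 hours and 15 minutes → arrive 8:01 PM UTC on Jul 17.
Flight 1 lands earlier by 3 hours 40 minutes.

the first, by 3 hours 40 minutes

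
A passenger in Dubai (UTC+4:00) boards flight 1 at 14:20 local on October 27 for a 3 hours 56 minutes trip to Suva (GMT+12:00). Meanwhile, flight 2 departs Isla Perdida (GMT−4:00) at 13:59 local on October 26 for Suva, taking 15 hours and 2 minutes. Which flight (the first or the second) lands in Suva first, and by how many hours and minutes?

Flight 1 in UTC: 14:20 − 4:00 = 10:20 on Oct 27.
+3 hours and 56 minutes → arrive 14:16 UTC on Oct 27.
Flight 2 in UTC: 13:59 + 4:00 = 17:59 on Oct 26.
+15 hours 2 minutes → arrive 09:01 UTC on Oct 27.
Flight 2 lands earlier by 5 hours 15 minutes.

the second, by 5 hours 15 minutes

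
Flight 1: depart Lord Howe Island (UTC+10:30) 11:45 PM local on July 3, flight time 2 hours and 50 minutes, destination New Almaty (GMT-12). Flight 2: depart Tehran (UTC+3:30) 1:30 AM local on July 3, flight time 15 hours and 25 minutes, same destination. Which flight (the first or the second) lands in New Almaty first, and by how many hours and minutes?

Flight 1 in UTC: 11:45 PM − 10:30 = 1:15 PM on Jul 3.
+2 hours and 50 minutes → arrive 4:05 PM UTC on Jul 3.
Flight 2 in UTC: 1:30 AM − 3:30 = 10:00 PM on Jul 2.
+15 hours and 25 minutes → arrive 1:25 PM UTC on Jul 3.
Flight 2 lands earlier by 2 hours 40 minutes.

the second, by 2 hours 40 minutes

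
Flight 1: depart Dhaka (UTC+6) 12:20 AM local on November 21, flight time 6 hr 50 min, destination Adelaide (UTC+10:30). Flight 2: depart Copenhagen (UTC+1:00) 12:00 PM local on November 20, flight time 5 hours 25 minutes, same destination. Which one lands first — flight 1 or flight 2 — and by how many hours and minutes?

the second, by 8 hours 45 minutes

Flight 1 in UTC: 12:20 AM − 6:00 = 6:20 PM on Nov 20.
+6 hours 50 minutes → arrive 1:10 AM UTC on Nov 21.
Flight 2 in UTC: 12:00 PM − 1:00 = 11:00 AM on Nov 20.
+5 hours and 25 minutes → arrive 4:25 PM UTC on Nov 20.
Flight 2 lands earlier by 8 hours 45 minutes.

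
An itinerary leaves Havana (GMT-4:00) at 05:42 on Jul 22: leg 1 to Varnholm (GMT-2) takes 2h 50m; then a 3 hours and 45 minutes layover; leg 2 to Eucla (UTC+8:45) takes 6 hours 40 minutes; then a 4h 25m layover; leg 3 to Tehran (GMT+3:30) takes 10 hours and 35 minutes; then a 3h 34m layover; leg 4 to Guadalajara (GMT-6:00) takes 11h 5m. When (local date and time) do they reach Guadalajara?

22:36 on July 23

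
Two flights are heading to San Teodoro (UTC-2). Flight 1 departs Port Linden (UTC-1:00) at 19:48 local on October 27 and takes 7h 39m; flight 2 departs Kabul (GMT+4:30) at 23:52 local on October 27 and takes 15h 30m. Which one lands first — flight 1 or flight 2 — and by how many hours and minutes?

Flight 1 in UTC: 19:48 + 1:00 = 20:48 on Oct 27.
+7 hours and 39 minutes → arrive 04:27 UTC on Oct 28.
Flight 2 in UTC: 23:52 − 4:30 = 19:22 on Oct 27.
+15 hours and 30 minutes → arrive 10:52 UTC on Oct 28.
Flight 1 lands earlier by 6 hours 25 minutes.

the first, by 6 hours 25 minutes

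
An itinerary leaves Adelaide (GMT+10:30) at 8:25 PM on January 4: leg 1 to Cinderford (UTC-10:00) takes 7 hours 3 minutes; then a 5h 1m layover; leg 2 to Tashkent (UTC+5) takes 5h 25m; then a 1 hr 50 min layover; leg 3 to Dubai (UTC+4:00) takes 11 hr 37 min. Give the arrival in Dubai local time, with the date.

Convert departure to UTC: 8:25 PM − 10:30 = 9:55 AM UTC on Jan 4.
Add 7 hours and 3 minutes leg 1 → 4:58 PM UTC.
Add 5 hours 1 minute layover in Cinderford → 9:59 PM UTC.
Add 5 hours 25 minutes leg 2 → 3:24 AM UTC (Jan 5).
Add 1 hour and 50 minutes layover in Tashkent → 5:14 AM UTC.
Add 11 hours 37 minutes leg 3 → 4:51 PM UTC.
Dubai is UTC+4:00, so local arrival = 4:51 PM + 4:00 = 8:51 PM on Jan 5.

8:51 PM on January 5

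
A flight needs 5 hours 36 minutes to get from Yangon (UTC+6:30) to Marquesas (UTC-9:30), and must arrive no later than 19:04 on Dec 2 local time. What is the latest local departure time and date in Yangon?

05:28 on December 3

Target arrival in UTC: 19:04 + 9:30 = 04:34 on Dec 3.
Subtract 5 hours and 36 minutes → departure 22:58 UTC on Dec 2.
Yangon is UTC+6:30: 22:58 + 6:30 = 05:28 on Dec 3.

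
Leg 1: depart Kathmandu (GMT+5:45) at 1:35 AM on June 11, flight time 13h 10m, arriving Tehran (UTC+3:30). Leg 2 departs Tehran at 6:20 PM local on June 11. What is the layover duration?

5 hours 50 minutes

Convert departure to UTC: 1:35 AM − 5:45 = 7:50 PM UTC on Jun 10.
Add 13 hours 10 minutes flight time → 9:00 AM UTC (Jun 11).
Tehran is UTC+3:30, so local arrival = 9:00 AM + 3:30 = 12:30 PM on Jun 11.
Layover = 6:20 PM − 12:30 PM = 5 hours 50 minutes.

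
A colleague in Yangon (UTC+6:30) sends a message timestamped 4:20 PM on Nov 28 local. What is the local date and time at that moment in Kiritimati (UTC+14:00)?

In UTC: 4:20 PM − 6:30 = 9:50 AM on Nov 28.
Kiritimati is UTC+14:00: 9:50 AM + 14:00 = 11:50 PM on Nov 28.

11:50 PM on November 28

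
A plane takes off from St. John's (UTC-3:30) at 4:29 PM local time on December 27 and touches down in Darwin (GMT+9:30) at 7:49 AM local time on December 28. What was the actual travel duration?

2 hours 20 minutes

Departure in UTC: 4:29 PM + 3:30 = 7:59 PM on Dec 27.
Arrival in UTC: 7:49 AM − 9:30 = 10:19 PM on Dec 27.
Elapsed = 10:19 PM − 7:59 PM = 2 hours 20 minutes.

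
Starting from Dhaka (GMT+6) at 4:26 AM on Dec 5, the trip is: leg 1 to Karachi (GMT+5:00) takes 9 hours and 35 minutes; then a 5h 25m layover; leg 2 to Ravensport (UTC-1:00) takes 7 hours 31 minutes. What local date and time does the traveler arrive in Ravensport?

Convert departure to UTC: 4:26 AM − 6:00 = 10:26 PM UTC on Dec 4.
Add 9 hours and 35 minutes leg 1 → 8:01 AM UTC (Dec 5).
Add 5 hours and 25 minutes layover in Karachi → 1:26 PM UTC.
Add 7 hours and 31 minutes leg 2 → 8:57 PM UTC.
Ravensport is UTC−1:00, so local arrival = 8:57 PM − 1:00 = 7:57 PM on Dec 5.

7:57 PM on December 5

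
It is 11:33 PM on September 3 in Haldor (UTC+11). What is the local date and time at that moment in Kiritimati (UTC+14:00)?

Kiritimati is 3:00 ahead of Haldor.
Shift by the zone difference: 11:33 PM + 3:00 = 2:33 AM on Sep 4 in Kiritimati.

2:33 AM on September 4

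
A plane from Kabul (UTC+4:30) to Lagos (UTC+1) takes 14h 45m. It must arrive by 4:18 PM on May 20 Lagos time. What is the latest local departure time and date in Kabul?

5:03 AM on May 20

Target arrival in UTC: 4:18 PM − 1:00 = 3:18 PM on May 20.
Subtract 14 hours and 45 minutes → departure 12:33 AM UTC on May 20.
Kabul is UTC+4:30: 12:33 AM + 4:30 = 5:03 AM on May 20.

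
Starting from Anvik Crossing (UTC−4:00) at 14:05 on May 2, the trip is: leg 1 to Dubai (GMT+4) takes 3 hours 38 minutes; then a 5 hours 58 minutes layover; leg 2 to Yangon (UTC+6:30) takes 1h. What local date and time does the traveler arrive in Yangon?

11:11 on May 3

Convert departure to UTC: 14:05 + 4:00 = 18:05 UTC on May 2.
Add 3 hours 38 minutes leg 1 → 21:43 UTC.
Add 5 hours and 58 minutes layover in Dubai → 03:41 UTC (May 3).
Add 1 hour leg 2 → 04:41 UTC.
Yangon is UTC+6:30, so local arrival = 04:41 + 6:30 = 11:11 on May 3.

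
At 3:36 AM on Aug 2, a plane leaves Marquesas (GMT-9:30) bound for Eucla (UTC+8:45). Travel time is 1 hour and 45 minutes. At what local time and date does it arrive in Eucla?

Convert departure to UTC: 3:36 AM + 9:30 = 1:06 PM UTC on Aug 2.
Add 1 hour and 45 minutes travel time → 2:51 PM UTC.
Eucla is UTC+8:45, so local arrival = 2:51 PM + 8:45 = 11:36 PM on Aug 2.

11:36 PM on August 2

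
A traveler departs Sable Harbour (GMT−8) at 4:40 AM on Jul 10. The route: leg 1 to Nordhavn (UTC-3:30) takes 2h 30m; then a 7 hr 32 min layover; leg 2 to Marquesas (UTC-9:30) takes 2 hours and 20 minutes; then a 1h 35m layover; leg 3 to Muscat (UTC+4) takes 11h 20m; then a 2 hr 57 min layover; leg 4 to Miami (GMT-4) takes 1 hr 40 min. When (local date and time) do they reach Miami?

Convert departure to UTC: 4:40 AM + 8:00 = 12:40 PM UTC on Jul 10.
Add 2 hours 30 minutes leg 1 → 3:10 PM UTC.
Add 7 hours and 32 minutes layover in Nordhavn → 10:42 PM UTC.
Add 2 hours 20 minutes leg 2 → 1:02 AM UTC (Jul 11).
Add 1 hour and 35 minutes layover in Marquesas → 2:37 AM UTC.
Add 11 hours 20 minutes leg 3 → 1:57 PM UTC.
Add 2 hours 57 minutes layover in Muscat → 4:54 PM UTC.
Add 1 hour 40 minutes leg 4 → 6:34 PM UTC.
Miami is UTC−4:00, so local arrival = 6:34 PM − 4:00 = 2:34 PM on Jul 11.

2:34 PM on July 11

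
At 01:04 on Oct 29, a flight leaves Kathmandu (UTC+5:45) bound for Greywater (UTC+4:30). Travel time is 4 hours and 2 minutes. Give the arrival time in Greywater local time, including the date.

03:51 on Oct 29

Greywater is 1:15 behind Kathmandu.
After 4 hours and 2 minutes it is 05:06 in Kathmandu.
Shift by the zone difference: 05:06 − 1:15 = 03:51 on Oct 29 in Greywater.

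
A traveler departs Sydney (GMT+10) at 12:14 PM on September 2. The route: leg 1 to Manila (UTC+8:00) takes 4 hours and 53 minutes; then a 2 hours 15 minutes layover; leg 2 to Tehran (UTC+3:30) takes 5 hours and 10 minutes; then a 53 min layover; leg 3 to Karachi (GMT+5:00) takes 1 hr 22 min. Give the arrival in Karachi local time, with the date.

9:47 PM on Sep 2

Convert departure to UTC: 12:14 PM − 10:00 = 2:14 AM UTC on Sep 2.
Add 4 hours and 53 minutes leg 1 → 7:07 AM UTC.
Add 2 hours and 15 minutes layover in Manila → 9:22 AM UTC.
Add 5 hours and 10 minutes leg 2 → 2:32 PM UTC.
Add 53 minutes layover in Tehran → 3:25 PM UTC.
Add 1 hour 22 minutes leg 3 → 4:47 PM UTC.
Karachi is UTC+5:00, so local arrival = 4:47 PM + 5:00 = 9:47 PM on Sep 2.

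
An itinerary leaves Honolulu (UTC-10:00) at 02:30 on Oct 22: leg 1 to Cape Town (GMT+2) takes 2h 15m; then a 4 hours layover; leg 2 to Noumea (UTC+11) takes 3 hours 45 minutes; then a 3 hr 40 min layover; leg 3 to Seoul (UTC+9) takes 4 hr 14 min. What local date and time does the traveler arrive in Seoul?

15:24 on Oct 23

Convert departure to UTC: 02:30 + 10:00 = 12:30 UTC on Oct 22.
Add 2 hours and 15 minutes leg 1 → 14:45 UTC.
Add 4 hours layover in Cape Town → 18:45 UTC.
Add 3 hours and 45 minutes leg 2 → 22:30 UTC.
Add 3 hours 40 minutes layover in Noumea → 02:10 UTC (Oct 23).
Add 4 hours and 14 minutes leg 3 → 06:24 UTC.
Seoul is UTC+9:00, so local arrival = 06:24 + 9:00 = 15:24 on Oct 23.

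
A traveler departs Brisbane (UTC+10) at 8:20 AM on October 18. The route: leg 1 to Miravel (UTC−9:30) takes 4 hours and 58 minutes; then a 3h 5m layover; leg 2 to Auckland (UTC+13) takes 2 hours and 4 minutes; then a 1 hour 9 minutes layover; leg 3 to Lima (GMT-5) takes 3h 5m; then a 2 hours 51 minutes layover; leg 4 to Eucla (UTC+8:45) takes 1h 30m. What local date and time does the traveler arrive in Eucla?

1:47 AM on October 19

Convert departure to UTC: 8:20 AM − 10:00 = 10:20 PM UTC on Oct 17.
Add 4 hours and 58 minutes leg 1 → 3:18 AM UTC (Oct 18).
Add 3 hours and 5 minutes layover in Miravel → 6:23 AM UTC.
Add 2 hours and 4 minutes leg 2 → 8:27 AM UTC.
Add 1 hour and 9 minutes layover in Auckland → 9:36 AM UTC.
Add 3 hours 5 minutes leg 3 → 12:41 PM UTC.
Add 2 hours and 51 minutes layover in Lima → 3:32 PM UTC.
Add 1 hour 30 minutes leg 4 → 5:02 PM UTC.
Eucla is UTC+8:45, so local arrival = 5:02 PM + 8:45 = 1:47 AM on Oct 19.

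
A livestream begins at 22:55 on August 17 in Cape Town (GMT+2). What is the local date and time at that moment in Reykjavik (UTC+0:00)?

Reykjavik is 2:00 behind Cape Town.
Shift by the zone difference: 22:55 − 2:00 = 20:55 on Aug 17 in Reykjavik.

20:55 on August 17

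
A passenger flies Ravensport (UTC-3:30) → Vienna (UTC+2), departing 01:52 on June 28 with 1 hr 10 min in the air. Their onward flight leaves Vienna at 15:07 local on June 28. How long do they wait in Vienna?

Convert departure to UTC: 01:52 + 3:30 = 05:22 UTC on Jun 28.
Add 1 hour and 10 minutes flight time → 06:32 UTC.
Vienna is UTC+2:00, so local arrival = 06:32 + 2:00 = 08:32 on Jun 28.
Layover = 15:07 − 08:32 = 6 hours 35 minutes.

6 hours 35 minutes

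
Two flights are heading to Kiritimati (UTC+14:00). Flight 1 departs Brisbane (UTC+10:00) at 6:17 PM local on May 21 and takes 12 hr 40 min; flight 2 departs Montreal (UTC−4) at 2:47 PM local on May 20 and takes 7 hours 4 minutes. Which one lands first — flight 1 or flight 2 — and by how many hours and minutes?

Flight 1 in UTC: 6:17 PM − 10:00 = 8:17 AM on May 21.
+12 hours and 40 minutes → arrive 8:57 PM UTC on May 21.
Flight 2 in UTC: 2:47 PM + 4:00 = 6:47 PM on May 20.
+7 hours and 4 minutes → arrive 1:51 AM UTC on May 21.
Flight 2 lands earlier by 19 hours 6 minutes.

the second, by 19 hours 6 minutes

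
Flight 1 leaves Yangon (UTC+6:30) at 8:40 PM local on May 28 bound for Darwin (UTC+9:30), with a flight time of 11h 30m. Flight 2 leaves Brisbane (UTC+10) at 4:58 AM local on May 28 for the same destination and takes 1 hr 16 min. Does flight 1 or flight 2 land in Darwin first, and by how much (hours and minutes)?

the second, by 29 hours 26 minutes

Flight 1 in UTC: 8:40 PM − 6:30 = 2:10 PM on May 28.
+11 hours and 30 minutes → arrive 1:40 AM UTC on May 29.
Flight 2 in UTC: 4:58 AM − 10:00 = 6:58 PM on May 27.
+1 hour 16 minutes → arrive 8:14 PM UTC on May 27.
Flight 2 lands earlier by 29 hours 26 minutes.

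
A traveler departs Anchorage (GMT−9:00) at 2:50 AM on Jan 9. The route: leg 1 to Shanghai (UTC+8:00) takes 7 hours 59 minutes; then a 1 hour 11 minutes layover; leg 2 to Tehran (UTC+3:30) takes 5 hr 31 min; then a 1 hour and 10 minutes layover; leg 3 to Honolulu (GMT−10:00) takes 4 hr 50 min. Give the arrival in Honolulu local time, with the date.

10:31 PM on January 9

Convert departure to UTC: 2:50 AM + 9:00 = 11:50 AM UTC on Jan 9.
Add 7 hours and 59 minutes leg 1 → 7:49 PM UTC.
Add 1 hour and 11 minutes layover in Shanghai → 9:00 PM UTC.
Add 5 hours 31 minutes leg 2 → 2:31 AM UTC (Jan 10).
Add 1 hour and 10 minutes layover in Tehran → 3:41 AM UTC.
Add 4 hours 50 minutes leg 3 → 8:31 AM UTC.
Honolulu is UTC−10:00, so local arrival = 8:31 AM − 10:00 = 10:31 PM on Jan 9.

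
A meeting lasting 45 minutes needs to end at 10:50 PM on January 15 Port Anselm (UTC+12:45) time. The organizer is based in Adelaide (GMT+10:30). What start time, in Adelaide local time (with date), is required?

7:50 PM on Jan 15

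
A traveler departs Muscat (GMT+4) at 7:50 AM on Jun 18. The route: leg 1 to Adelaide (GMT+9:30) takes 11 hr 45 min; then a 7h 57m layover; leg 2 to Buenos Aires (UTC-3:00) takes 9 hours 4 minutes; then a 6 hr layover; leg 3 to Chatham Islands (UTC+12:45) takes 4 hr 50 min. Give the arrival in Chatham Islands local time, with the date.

Convert departure to UTC: 7:50 AM − 4:00 = 3:50 AM UTC on Jun 18.
Add 11 hours and 45 minutes leg 1 → 3:35 PM UTC.
Add 7 hours 57 minutes layover in Adelaide → 11:32 PM UTC.
Add 9 hours 4 minutes leg 2 → 8:36 AM UTC (Jun 19).
Add 6 hours layover in Buenos Aires → 2:36 PM UTC.
Add 4 hours and 50 minutes leg 3 → 7:26 PM UTC.
Chatham Islands is UTC+12:45, so local arrival = 7:26 PM + 12:45 = 8:11 AM on Jun 20.

8:11 AM on June 20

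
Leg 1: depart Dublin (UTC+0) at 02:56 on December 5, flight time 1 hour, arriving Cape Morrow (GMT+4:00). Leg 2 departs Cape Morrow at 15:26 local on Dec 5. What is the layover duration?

Dublin is at UTC+0, so departure is already 02:56 UTC on Dec 5.
Add 1 hour flight time → 03:56 UTC.
Cape Morrow is UTC+4:00, so local arrival = 03:56 + 4:00 = 07:56 on Dec 5.
Layover = 15:26 − 07:56 = 7 hours 30 minutes.

7 hours 30 minutes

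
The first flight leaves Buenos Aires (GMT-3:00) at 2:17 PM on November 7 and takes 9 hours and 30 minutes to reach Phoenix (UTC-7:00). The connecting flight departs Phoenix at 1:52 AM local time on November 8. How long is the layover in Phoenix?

Convert departure to UTC: 2:17 PM + 3:00 = 5:17 PM UTC on Nov 7.
Add 9 hours and 30 minutes flight time → 2:47 AM UTC (Nov 8).
Phoenix is UTC−7:00, so local arrival = 2:47 AM − 7:00 = 7:47 PM on Nov 7.
Layover = 1:52 AM − 7:47 PM (+1 day) = 6 hours 5 minutes.

6 hours 5 minutes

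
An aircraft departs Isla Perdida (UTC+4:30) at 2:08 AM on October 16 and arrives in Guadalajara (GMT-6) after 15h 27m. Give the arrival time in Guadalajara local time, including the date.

7:05 AM on October 16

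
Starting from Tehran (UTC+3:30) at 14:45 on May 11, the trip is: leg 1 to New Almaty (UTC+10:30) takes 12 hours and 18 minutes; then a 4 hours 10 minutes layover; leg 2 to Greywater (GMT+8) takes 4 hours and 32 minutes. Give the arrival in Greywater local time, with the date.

Convert departure to UTC: 14:45 − 3:30 = 11:15 UTC on May 11.
Add 12 hours 18 minutes leg 1 → 23:33 UTC.
Add 4 hours and 10 minutes layover in New Almaty → 03:43 UTC (May 12).
Add 4 hours and 32 minutes leg 2 → 08:15 UTC.
Greywater is UTC+8:00, so local arrival = 08:15 + 8:00 = 16:15 on May 12.

16:15 on May 12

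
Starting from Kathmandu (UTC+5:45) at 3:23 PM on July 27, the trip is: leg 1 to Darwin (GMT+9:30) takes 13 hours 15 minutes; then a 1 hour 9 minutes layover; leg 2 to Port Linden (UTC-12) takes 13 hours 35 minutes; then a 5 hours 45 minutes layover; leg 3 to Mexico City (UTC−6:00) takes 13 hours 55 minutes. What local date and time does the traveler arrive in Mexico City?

3:17 AM on Jul 29

Convert departure to UTC: 3:23 PM − 5:45 = 9:38 AM UTC on Jul 27.
Add 13 hours and 15 minutes leg 1 → 10:53 PM UTC.
Add 1 hour 9 minutes layover in Darwin → 12:02 AM UTC (Jul 28).
Add 13 hours and 35 minutes leg 2 → 1:37 PM UTC.
Add 5 hours 45 minutes layover in Port Linden → 7:22 PM UTC.
Add 13 hours 55 minutes leg 3 → 9:17 AM UTC (Jul 29).
Mexico City is UTC−6:00, so local arrival = 9:17 AM − 6:00 = 3:17 AM on Jul 29.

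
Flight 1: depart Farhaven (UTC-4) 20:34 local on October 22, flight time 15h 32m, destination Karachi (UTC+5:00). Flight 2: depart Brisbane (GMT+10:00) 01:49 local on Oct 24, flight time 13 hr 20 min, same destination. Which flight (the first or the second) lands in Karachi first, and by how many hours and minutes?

Flight 1 in UTC: 20:34 + 4:00 = 00:34 on Oct 23.
+15 hours 32 minutes → arrive 16:06 UTC on Oct 23.
Flight 2 in UTC: 01:49 − 10:00 = 15:49 on Oct 23.
+13 hours 20 minutes → arrive 05:09 UTC on Oct 24.
Flight 1 lands earlier by 13 hours 3 minutes.

the first, by 13 hours 3 minutes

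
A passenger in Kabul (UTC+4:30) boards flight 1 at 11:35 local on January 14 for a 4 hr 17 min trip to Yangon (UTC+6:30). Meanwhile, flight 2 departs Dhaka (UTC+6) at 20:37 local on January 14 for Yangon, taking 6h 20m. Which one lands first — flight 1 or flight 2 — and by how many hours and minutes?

Flight 1 in UTC: 11:35 − 4:30 = 07:05 on Jan 14.
+4 hours and 17 minutes → arrive 11:22 UTC on Jan 14.
Flight 2 in UTC: 20:37 − 6:00 = 14:37 on Jan 14.
+6 hours and 20 minutes → arrive 20:57 UTC on Jan 14.
Flight 1 lands earlier by 9 hours 35 minutes.

the first, by 9 hours 35 minutes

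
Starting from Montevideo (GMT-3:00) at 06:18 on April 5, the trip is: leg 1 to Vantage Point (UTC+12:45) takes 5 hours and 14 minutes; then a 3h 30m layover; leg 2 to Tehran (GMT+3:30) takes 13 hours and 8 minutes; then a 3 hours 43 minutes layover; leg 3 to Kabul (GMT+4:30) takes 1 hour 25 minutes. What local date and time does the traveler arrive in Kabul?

16:48 on April 6

Convert departure to UTC: 06:18 + 3:00 = 09:18 UTC on Apr 5.
Add 5 hours and 14 minutes leg 1 → 14:32 UTC.
Add 3 hours 30 minutes layover in Vantage Point → 18:02 UTC.
Add 13 hours and 8 minutes leg 2 → 07:10 UTC (Apr 6).
Add 3 hours 43 minutes layover in Tehran → 10:53 UTC.
Add 1 hour and 25 minutes leg 3 → 12:18 UTC.
Kabul is UTC+4:30, so local arrival = 12:18 + 4:30 = 16:48 on Apr 6.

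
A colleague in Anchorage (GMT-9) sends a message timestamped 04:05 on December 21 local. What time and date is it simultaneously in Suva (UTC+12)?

Suva is 21:00 ahead of Anchorage.
Shift by the zone difference: 04:05 + 21:00 = 01:05 on Dec 22 in Suva.

01:05 on December 22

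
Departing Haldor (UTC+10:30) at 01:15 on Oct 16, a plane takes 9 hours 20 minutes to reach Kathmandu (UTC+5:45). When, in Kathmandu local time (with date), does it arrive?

Convert departure to UTC: 01:15 − 10:30 = 14:45 UTC on Oct 15.
Add 9 hours 20 minutes travel time → 00:05 UTC (Oct 16).
Kathmandu is UTC+5:45, so local arrival = 00:05 + 5:45 = 05:50 on Oct 16.

05:50 on October 16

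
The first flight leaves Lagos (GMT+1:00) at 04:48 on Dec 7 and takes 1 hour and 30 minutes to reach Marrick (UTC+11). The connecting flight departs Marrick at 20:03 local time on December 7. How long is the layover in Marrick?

Convert departure to UTC: 04:48 − 1:00 = 03:48 UTC on Dec 7.
Add 1 hour and 30 minutes flight time → 05:18 UTC.
Marrick is UTC+11:00, so local arrival = 05:18 + 11:00 = 16:18 on Dec 7.
Layover = 20:03 − 16:18 = 3 hours 45 minutes.

3 hours 45 minutes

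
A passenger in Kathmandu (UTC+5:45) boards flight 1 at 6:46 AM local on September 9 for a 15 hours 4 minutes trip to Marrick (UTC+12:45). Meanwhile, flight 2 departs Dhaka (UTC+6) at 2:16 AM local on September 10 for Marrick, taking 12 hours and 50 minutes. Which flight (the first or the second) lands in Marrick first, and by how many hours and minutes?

the first, by 17 hours 1 minute

Flight 1 in UTC: 6:46 AM − 5:45 = 1:01 AM on Sep 9.
+15 hours 4 minutes → arrive 4:05 PM UTC on Sep 9.
Flight 2 in UTC: 2:16 AM − 6:00 = 8:16 PM on Sep 9.
+12 hours and 50 minutes → arrive 9:06 AM UTC on Sep 10.
Flight 1 lands earlier by 17 hours 1 minute.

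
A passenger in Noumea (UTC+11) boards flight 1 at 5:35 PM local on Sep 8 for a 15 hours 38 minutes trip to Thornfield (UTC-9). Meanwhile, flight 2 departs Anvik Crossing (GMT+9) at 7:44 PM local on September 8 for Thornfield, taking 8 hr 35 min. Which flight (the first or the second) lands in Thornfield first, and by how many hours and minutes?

Flight 1 in UTC: 5:35 PM − 11:00 = 6:35 AM on Sep 8.
+15 hours 38 minutes → arrive 10:13 PM UTC on Sep 8.
Flight 2 in UTC: 7:44 PM − 9:00 = 10:44 AM on Sep 8.
+8 hours 35 minutes → arrive 7:19 PM UTC on Sep 8.
Flight 2 lands earlier by 2 hours 54 minutes.

the second, by 2 hours 54 minutes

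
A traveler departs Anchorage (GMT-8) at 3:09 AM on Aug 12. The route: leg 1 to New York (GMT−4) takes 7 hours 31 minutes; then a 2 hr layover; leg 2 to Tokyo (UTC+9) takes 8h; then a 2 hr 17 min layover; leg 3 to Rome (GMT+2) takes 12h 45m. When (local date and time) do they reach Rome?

Convert departure to UTC: 3:09 AM + 8:00 = 11:09 AM UTC on Aug 12.
Add 7 hours and 31 minutes leg 1 → 6:40 PM UTC.
Add 2 hours layover in New York → 8:40 PM UTC.
Add 8 hours leg 2 → 4:40 AM UTC (Aug 13).
Add 2 hours 17 minutes layover in Tokyo → 6:57 AM UTC.
Add 12 hours and 45 minutes leg 3 → 7:42 PM UTC.
Rome is UTC+2:00, so local arrival = 7:42 PM + 2:00 = 9:42 PM on Aug 13.

9:42 PM on August 13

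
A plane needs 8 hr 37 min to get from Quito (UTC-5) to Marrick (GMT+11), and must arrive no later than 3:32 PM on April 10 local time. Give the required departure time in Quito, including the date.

Target arrival in UTC: 3:32 PM − 11:00 = 4:32 AM on Apr 10.
Subtract 8 hours 37 minutes → departure 7:55 PM UTC on Apr 9.
Quito is UTC−5:00: 7:55 PM − 5:00 = 2:55 PM on Apr 9.

2:55 PM on April 9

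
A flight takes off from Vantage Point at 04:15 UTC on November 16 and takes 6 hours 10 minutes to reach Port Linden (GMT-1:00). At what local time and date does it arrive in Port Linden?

09:25 on Nov 16

Departure is given in UTC: 04:15 on Nov 16.
Add 6 hours and 10 minutes → 10:25 UTC.
Port Linden is UTC−1:00: 10:25 − 1:00 = 09:25 on Nov 16.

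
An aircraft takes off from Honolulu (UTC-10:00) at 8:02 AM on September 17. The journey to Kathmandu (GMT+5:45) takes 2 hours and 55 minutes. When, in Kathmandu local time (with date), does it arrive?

2:42 AM on Sep 18

Convert departure to UTC: 8:02 AM + 10:00 = 6:02 PM UTC on Sep 17.
Add 2 hours and 55 minutes travel time → 8:57 PM UTC.
Kathmandu is UTC+5:45, so local arrival = 8:57 PM + 5:45 = 2:42 AM on Sep 18.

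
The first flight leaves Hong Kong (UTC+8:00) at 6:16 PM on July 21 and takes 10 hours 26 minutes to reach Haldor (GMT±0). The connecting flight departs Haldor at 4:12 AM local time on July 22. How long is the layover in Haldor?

Convert departure to UTC: 6:16 PM − 8:00 = 10:16 AM UTC on Jul 21.
Add 10 hours 26 minutes flight time → 8:42 PM UTC.
Haldor is UTC+0, so local arrival is the same: 8:42 PM on Jul 21.
Layover = 4:12 AM − 8:42 PM (+1 day) = 7 hours 30 minutes.

7 hours 30 minutes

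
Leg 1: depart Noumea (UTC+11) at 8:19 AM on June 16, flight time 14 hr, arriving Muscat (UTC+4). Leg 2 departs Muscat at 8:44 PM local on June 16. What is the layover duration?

5 hours 25 minutes

Convert departure to UTC: 8:19 AM − 11:00 = 9:19 PM UTC on Jun 15.
Add 14 hours flight time → 11:19 AM UTC (Jun 16).
Muscat is UTC+4:00, so local arrival = 11:19 AM + 4:00 = 3:19 PM on Jun 16.
Layover = 8:44 PM − 3:19 PM = 5 hours 25 minutes.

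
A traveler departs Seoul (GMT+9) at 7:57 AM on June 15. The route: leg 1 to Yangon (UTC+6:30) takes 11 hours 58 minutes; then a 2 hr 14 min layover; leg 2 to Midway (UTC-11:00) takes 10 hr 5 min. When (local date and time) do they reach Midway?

12:14 PM on June 15

Convert departure to UTC: 7:57 AM − 9:00 = 10:57 PM UTC on Jun 14.
Add 11 hours 58 minutes leg 1 → 10:55 AM UTC (Jun 15).
Add 2 hours 14 minutes layover in Yangon → 1:09 PM UTC.
Add 10 hours and 5 minutes leg 2 → 11:14 PM UTC.
Midway is UTC−11:00, so local arrival = 11:14 PM − 11:00 = 12:14 PM on Jun 15.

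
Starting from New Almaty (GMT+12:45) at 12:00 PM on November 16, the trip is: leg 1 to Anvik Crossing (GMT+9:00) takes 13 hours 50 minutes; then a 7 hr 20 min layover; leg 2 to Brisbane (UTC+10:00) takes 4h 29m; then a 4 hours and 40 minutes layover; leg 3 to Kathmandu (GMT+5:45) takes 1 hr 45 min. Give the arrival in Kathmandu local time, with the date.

Convert departure to UTC: 12:00 PM − 12:45 = 11:15 PM UTC on Nov 15.
Add 13 hours 50 minutes leg 1 → 1:05 PM UTC (Nov 16).
Add 7 hours and 20 minutes layover in Anvik Crossing → 8:25 PM UTC.
Add 4 hours and 29 minutes leg 2 → 12:54 AM UTC (Nov 17).
Add 4 hours and 40 minutes layover in Brisbane → 5:34 AM UTC.
Add 1 hour 45 minutes leg 3 → 7:19 AM UTC.
Kathmandu is UTC+5:45, so local arrival = 7:19 AM + 5:45 = 1:04 PM on Nov 17.

1:04 PM on November 17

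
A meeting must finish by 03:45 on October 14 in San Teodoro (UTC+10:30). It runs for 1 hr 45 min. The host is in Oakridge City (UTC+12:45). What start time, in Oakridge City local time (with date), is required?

Target end time in UTC: 03:45 − 10:30 = 17:15 on Oct 13.
Subtract 1 hour and 45 minutes → start 15:30 UTC on Oct 13.
Oakridge City is UTC+12:45: 15:30 + 12:45 = 04:15 on Oct 14.

04:15 on October 14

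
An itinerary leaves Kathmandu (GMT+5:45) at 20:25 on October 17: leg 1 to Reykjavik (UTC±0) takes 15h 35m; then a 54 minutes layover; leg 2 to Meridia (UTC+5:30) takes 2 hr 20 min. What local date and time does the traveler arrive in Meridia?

Convert departure to UTC: 20:25 − 5:45 = 14:40 UTC on Oct 17.
Add 15 hours 35 minutes leg 1 → 06:15 UTC (Oct 18).
Add 54 minutes layover in Reykjavik → 07:09 UTC.
Add 2 hours 20 minutes leg 2 → 09:29 UTC.
Meridia is UTC+5:30, so local arrival = 09:29 + 5:30 = 14:59 on Oct 18.

14:59 on October 18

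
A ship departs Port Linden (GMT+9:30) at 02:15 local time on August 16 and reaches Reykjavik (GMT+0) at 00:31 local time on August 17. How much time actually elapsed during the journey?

Departure in UTC: 02:15 − 9:30 = 16:45 on Aug 15.
Arrival is already UTC: 00:31 on Aug 17.
Elapsed = 00:31 − 16:45 (+2 days) = 31 hours 46 minutes.

31 hours 46 minutes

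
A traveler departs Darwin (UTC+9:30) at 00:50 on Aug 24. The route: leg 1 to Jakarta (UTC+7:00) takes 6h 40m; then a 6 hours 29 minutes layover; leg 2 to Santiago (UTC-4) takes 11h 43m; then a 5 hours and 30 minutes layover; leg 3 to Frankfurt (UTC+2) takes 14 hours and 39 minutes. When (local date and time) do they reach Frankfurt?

14:21 on August 25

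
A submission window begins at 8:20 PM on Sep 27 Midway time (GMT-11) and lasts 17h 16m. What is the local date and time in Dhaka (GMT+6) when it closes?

6:36 AM on September 29

Convert start to UTC: 8:20 PM + 11:00 = 7:20 AM UTC on Sep 28.
Add 17 hours 16 minutes duration → 12:36 AM UTC (Sep 29).
Dhaka is UTC+6:00, so local end time = 12:36 AM + 6:00 = 6:36 AM on Sep 29.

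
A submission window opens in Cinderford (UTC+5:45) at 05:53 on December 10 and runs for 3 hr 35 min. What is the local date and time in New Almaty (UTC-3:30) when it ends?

00:13 on Dec 10

New Almaty is 9:15 behind Cinderford.
After 3 hours 35 minutes it is 09:28 in Cinderford.
Shift by the zone difference: 09:28 − 9:15 = 00:13 on Dec 10 in New Almaty.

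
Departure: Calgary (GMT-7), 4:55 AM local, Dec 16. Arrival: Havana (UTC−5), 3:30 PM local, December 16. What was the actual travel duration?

Departure in UTC: 4:55 AM + 7:00 = 11:55 AM on Dec 16.
Arrival in UTC: 3:30 PM + 5:00 = 8:30 PM on Dec 16.
Elapsed = 8:30 PM − 11:55 AM = 8 hours 35 minutes.

8 hours 35 minutes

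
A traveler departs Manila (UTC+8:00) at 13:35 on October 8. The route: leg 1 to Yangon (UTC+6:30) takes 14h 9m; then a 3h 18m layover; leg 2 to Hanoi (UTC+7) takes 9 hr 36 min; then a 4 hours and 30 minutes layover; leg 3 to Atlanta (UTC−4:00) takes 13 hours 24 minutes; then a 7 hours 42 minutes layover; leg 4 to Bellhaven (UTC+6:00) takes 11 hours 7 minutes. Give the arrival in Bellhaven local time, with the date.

Convert departure to UTC: 13:35 − 8:00 = 05:35 UTC on Oct 8.
Add 14 hours 9 minutes leg 1 → 19:44 UTC.
Add 3 hours and 18 minutes layover in Yangon → 23:02 UTC.
Add 9 hours and 36 minutes leg 2 → 08:38 UTC (Oct 9).
Add 4 hours and 30 minutes layover in Hanoi → 13:08 UTC.
Add 13 hours 24 minutes leg 3 → 02:32 UTC (Oct 10).
Add 7 hours and 42 minutes layover in Atlanta → 10:14 UTC.
Add 11 hours and 7 minutes leg 4 → 21:21 UTC.
Bellhaven is UTC+6:00, so local arrival = 21:21 + 6:00 = 03:21 on Oct 11.

03:21 on October 11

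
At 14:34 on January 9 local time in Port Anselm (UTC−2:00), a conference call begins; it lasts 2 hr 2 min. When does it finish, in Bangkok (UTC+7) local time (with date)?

Bangkok is 9:00 ahead of Port Anselm.
After 2 hours and 2 minutes it is 16:36 in Port Anselm.
Shift by the zone difference: 16:36 + 9:00 = 01:36 on Jan 10 in Bangkok.

01:36 on January 10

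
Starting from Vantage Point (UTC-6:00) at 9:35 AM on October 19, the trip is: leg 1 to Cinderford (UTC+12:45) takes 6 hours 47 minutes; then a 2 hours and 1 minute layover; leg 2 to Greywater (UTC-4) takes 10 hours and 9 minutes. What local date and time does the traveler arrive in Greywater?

Convert departure to UTC: 9:35 AM + 6:00 = 3:35 PM UTC on Oct 19.
Add 6 hours 47 minutes leg 1 → 10:22 PM UTC.
Add 2 hours 1 minute layover in Cinderford → 12:23 AM UTC (Oct 20).
Add 10 hours and 9 minutes leg 2 → 10:32 AM UTC.
Greywater is UTC−4:00, so local arrival = 10:32 AM − 4:00 = 6:32 AM on Oct 20.

6:32 AM on October 20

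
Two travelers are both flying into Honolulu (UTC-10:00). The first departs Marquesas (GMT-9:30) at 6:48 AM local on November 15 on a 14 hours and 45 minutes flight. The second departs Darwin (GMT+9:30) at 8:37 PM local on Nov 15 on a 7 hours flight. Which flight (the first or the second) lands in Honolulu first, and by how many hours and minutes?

the second, by 12 hours 56 minutes

Flight 1 in UTC: 6:48 AM + 9:30 = 4:18 PM on Nov 15.
+14 hours 45 minutes → arrive 7:03 AM UTC on Nov 16.
Flight 2 in UTC: 8:37 PM − 9:30 = 11:07 AM on Nov 15.
+7 hours → arrive 6:07 PM UTC on Nov 15.
Flight 2 lands earlier by 12 hours 56 minutes.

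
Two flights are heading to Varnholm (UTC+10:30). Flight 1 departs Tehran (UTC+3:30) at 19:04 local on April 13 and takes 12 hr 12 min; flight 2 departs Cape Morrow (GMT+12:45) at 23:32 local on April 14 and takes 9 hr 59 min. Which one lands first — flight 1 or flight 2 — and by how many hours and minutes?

Flight 1 in UTC: 19:04 − 3:30 = 15:34 on Apr 13.
+12 hours 12 minutes → arrive 03:46 UTC on Apr 14.
Flight 2 in UTC: 23:32 − 12:45 = 10:47 on Apr 14.
+9 hours and 59 minutes → arrive 20:46 UTC on Apr 14.
Flight 1 lands earlier by 17 hours.

the first, by 17 hours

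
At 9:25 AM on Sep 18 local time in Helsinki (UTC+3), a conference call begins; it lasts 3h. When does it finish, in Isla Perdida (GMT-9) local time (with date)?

Convert start to UTC: 9:25 AM − 3:00 = 6:25 AM UTC on Sep 18.
Add 3 hours duration → 9:25 AM UTC.
Isla Perdida is UTC−9:00, so local end time = 9:25 AM − 9:00 = 12:25 AM on Sep 18.

12:25 AM on September 18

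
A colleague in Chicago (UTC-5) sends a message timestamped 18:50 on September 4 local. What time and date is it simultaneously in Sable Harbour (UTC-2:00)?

Sable Harbour is 3:00 ahead of Chicago.
Shift by the zone difference: 18:50 + 3:00 = 21:50 on Sep 4 in Sable Harbour.

21:50 on September 4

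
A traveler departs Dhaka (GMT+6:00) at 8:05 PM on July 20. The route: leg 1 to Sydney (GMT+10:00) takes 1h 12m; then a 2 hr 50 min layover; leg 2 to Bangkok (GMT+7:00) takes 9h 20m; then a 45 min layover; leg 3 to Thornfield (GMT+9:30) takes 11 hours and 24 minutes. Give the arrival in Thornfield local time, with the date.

1:06 AM on July 22

Convert departure to UTC: 8:05 PM − 6:00 = 2:05 PM UTC on Jul 20.
Add 1 hour 12 minutes leg 1 → 3:17 PM UTC.
Add 2 hours and 50 minutes layover in Sydney → 6:07 PM UTC.
Add 9 hours and 20 minutes leg 2 → 3:27 AM UTC (Jul 21).
Add 45 minutes layover in Bangkok → 4:12 AM UTC.
Add 11 hours and 24 minutes leg 3 → 3:36 PM UTC.
Thornfield is UTC+9:30, so local arrival = 3:36 PM + 9:30 = 1:06 AM on Jul 22.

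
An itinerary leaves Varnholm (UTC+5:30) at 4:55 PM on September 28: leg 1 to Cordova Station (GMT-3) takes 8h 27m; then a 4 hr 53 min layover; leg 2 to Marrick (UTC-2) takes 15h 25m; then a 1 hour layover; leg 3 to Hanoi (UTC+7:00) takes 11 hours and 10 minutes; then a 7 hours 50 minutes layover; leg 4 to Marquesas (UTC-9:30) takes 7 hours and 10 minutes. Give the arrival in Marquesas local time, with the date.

9:50 AM on Sep 30

Convert departure to UTC: 4:55 PM − 5:30 = 11:25 AM UTC on Sep 28.
Add 8 hours and 27 minutes leg 1 → 7:52 PM UTC.
Add 4 hours and 53 minutes layover in Cordova Station → 12:45 AM UTC (Sep 29).
Add 15 hours 25 minutes leg 2 → 4:10 PM UTC.
Add 1 hour layover in Marrick → 5:10 PM UTC.
Add 11 hours and 10 minutes leg 3 → 4:20 AM UTC (Sep 30).
Add 7 hours 50 minutes layover in Hanoi → 12:10 PM UTC.
Add 7 hours and 10 minutes leg 4 → 7:20 PM UTC.
Marquesas is UTC−9:30, so local arrival = 7:20 PM − 9:30 = 9:50 AM on Sep 30.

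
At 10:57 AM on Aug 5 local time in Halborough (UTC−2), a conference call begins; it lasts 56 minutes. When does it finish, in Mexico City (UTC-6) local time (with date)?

7:53 AM on August 5

Convert start to UTC: 10:57 AM + 2:00 = 12:57 PM UTC on Aug 5.
Add 56 minutes duration → 1:53 PM UTC.
Mexico City is UTC−6:00, so local end time = 1:53 PM − 6:00 = 7:53 AM on Aug 5.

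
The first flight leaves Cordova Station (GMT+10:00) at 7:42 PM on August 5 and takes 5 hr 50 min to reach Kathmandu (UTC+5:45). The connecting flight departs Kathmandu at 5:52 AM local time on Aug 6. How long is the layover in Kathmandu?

8 hours 35 minutes

Convert departure to UTC: 7:42 PM − 10:00 = 9:42 AM UTC on Aug 5.
Add 5 hours and 50 minutes flight time → 3:32 PM UTC.
Kathmandu is UTC+5:45, so local arrival = 3:32 PM + 5:45 = 9:17 PM on Aug 5.
Layover = 5:52 AM − 9:17 PM (+1 day) = 8 hours 35 minutes.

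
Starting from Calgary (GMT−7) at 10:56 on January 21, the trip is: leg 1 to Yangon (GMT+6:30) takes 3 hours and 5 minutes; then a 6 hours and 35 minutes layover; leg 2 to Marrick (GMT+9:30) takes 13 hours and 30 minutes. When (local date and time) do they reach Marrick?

Convert departure to UTC: 10:56 + 7:00 = 17:56 UTC on Jan 21.
Add 3 hours and 5 minutes leg 1 → 21:01 UTC.
Add 6 hours and 35 minutes layover in Yangon → 03:36 UTC (Jan 22).
Add 13 hours 30 minutes leg 2 → 17:06 UTC.
Marrick is UTC+9:30, so local arrival = 17:06 + 9:30 = 02:36 on Jan 23.

02:36 on January 23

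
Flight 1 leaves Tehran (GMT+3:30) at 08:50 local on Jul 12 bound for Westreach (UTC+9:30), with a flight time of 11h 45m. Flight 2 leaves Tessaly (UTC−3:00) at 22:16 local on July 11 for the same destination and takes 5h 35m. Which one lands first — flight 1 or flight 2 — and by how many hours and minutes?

Flight 1 in UTC: 08:50 − 3:30 = 05:20 on Jul 12.
+11 hours 45 minutes → arrive 17:05 UTC on Jul 12.
Flight 2 in UTC: 22:16 + 3:00 = 01:16 on Jul 12.
+5 hours 35 minutes → arrive 06:51 UTC on Jul 12.
Flight 2 lands earlier by 10 hours 14 minutes.

the second, by 10 hours 14 minutes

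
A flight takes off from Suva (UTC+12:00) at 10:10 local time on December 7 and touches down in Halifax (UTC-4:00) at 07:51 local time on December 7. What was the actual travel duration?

Departure in UTC: 10:10 − 12:00 = 22:10 on Dec 6.
Arrival in UTC: 07:51 + 4:00 = 11:51 on Dec 7.
Elapsed = 11:51 − 22:10 (+1 day) = 13 hours 41 minutes.

13 hours 41 minutes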